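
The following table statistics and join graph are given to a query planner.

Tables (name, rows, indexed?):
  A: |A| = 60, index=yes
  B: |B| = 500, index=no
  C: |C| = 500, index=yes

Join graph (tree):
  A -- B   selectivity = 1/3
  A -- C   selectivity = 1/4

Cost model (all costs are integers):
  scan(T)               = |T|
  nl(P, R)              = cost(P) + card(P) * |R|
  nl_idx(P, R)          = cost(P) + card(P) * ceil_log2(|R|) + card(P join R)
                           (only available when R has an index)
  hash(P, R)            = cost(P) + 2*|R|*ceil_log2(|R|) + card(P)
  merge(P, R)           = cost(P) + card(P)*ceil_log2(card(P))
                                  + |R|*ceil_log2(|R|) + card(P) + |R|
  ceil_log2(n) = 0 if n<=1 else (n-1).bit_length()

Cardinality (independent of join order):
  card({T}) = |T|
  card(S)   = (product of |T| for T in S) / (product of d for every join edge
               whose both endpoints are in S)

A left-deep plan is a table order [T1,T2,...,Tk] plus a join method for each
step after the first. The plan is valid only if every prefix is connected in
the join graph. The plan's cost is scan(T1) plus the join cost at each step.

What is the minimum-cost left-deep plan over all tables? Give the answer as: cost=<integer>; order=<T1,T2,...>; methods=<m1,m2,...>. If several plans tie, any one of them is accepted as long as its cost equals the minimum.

Selinger DP (subsets sized 1..n):
  {A}: scan cost=60, card=60
  {B}: scan cost=500, card=500
  {C}: scan cost=500, card=500
  {AB}: card=10000; try (A,hash)→1720, (B,merge)→5480, (A,merge)→5920, (B,hash)→9120, (A,nl_idx)→13500, (B,nl)→30060 …(+1); best=1720 via (A,hash)
  {AC}: card=7500; try (A,hash)→1720, (C,merge)→5480, (A,merge)→5920, (C,nl_idx)→8100, (C,hash)→9120, (A,nl_idx)→11000 …(+2); best=1720 via (A,hash)
  {ABC}: card=1250000; try (B,hash)→18220, (C,hash)→20720, (B,merge)→111720, (C,merge)→156720, (C,nl_idx)→1341720, (B,nl)→3751720 …(+1); best=18220 via (B,hash)

cost=18220; order=C,A,B; methods=hash,hash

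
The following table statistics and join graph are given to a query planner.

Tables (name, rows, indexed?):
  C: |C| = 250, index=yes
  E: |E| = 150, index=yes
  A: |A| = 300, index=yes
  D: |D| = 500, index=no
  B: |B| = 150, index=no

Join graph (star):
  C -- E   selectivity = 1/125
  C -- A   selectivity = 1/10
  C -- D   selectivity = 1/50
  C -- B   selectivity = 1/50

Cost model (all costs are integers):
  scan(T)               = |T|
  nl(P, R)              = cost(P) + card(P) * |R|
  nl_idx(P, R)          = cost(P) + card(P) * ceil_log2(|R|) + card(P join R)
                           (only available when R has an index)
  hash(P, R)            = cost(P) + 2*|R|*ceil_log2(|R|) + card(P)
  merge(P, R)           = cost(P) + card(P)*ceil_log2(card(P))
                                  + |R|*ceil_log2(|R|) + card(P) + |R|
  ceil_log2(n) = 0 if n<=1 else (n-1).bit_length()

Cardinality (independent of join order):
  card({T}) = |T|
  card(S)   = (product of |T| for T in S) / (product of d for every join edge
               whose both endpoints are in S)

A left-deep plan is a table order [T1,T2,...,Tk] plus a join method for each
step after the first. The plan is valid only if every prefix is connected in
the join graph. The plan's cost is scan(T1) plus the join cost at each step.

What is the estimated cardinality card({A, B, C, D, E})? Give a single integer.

270000

Tables in S: A(300), B(150), C(250), D(500), E(150)
Edges inside S: C-E(d=125), C-A(d=10), C-D(d=50), C-B(d=50)
numerator = 300 * 150 * 250 * 500 * 150 = 843750000000
denominator = 125 * 10 * 50 * 50 = 3125000
card(S) = 843750000000 / 3125000 = 270000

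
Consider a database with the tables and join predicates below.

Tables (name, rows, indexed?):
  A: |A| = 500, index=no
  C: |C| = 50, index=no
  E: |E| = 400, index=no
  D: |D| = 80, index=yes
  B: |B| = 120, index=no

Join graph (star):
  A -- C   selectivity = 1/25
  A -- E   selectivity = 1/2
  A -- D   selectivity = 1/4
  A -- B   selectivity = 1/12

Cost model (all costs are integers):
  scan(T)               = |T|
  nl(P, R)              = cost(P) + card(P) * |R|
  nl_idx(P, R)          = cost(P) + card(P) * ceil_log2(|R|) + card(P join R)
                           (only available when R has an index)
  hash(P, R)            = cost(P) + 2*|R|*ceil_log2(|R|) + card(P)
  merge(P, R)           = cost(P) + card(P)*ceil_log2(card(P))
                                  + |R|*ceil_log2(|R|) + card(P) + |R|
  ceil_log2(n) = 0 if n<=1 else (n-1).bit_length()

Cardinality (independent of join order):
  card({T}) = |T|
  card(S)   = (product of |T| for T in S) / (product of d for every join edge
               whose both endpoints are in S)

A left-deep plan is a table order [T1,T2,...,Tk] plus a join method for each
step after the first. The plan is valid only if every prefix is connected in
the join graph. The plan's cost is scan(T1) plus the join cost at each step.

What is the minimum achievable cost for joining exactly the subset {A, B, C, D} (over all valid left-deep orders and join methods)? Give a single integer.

Selinger DP over subsets of {A,B,C,D}:
  {A}: scan cost=500, card=500
  {C}: scan cost=50, card=50
  {D}: scan cost=80, card=80
  {B}: scan cost=120, card=120
  {AC}: card=1000; try (C,hash)→1600, (A,merge)→5400, (C,merge)→5850, (A,hash)→9100, (A,nl)→25050, (C,nl)→25500; best=1600 via (C,hash)
  {AD}: card=10000; try (D,hash)→2120, (A,merge)→5720, (D,merge)→6140, (A,hash)→9160, (D,nl_idx)→14000, (A,nl)→40080 …(+1); best=2120 via (D,hash)
  {AB}: card=5000; try (B,hash)→2680, (A,merge)→6080, (B,merge)→6460, (A,hash)→9240, (A,nl)→60120, (B,nl)→60500; best=2680 via (B,hash)
  {ACD}: card=20000; try (D,hash)→3720, (C,hash)→12720, (D,merge)→13240, (D,nl_idx)→28600, (D,nl)→81600, (C,merge)→152470 …(+1); best=3720 via (D,hash)
  {ABC}: card=10000; try (B,hash)→4280, (C,hash)→8280, (B,merge)→13560, (C,merge)→73030, (B,nl)→121600, (C,nl)→252680; best=4280 via (B,hash)
  {ABD}: card=100000; try (D,hash)→8800, (B,hash)→13800, (D,merge)→73320, (D,nl_idx)→137680, (B,merge)→153080, (D,nl)→402680 …(+1); best=8800 via (D,hash)
  {ABCD}: card=200000; try (D,hash)→15400, (B,hash)→25400, (C,hash)→109400, (D,merge)→154920, (D,nl_idx)→274280, (B,merge)→324680 …(+4); best=15400 via (D,hash)

15400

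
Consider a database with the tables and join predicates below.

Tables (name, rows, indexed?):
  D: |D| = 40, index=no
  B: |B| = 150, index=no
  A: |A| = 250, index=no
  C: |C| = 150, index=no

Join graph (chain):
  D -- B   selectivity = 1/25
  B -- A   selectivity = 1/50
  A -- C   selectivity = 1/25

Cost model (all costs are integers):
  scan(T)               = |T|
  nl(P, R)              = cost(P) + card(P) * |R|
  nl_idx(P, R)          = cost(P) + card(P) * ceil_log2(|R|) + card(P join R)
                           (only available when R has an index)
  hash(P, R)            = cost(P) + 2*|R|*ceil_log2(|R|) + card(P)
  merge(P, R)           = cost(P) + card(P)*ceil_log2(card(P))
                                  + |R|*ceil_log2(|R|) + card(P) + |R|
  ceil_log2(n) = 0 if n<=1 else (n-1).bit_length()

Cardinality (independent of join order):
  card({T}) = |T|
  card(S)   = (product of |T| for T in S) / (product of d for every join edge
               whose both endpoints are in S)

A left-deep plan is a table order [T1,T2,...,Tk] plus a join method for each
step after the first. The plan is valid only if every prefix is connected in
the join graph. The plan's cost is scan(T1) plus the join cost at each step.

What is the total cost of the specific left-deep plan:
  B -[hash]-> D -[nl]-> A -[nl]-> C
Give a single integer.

240780

step 1: scan B: cost=150, card=150
step 2: join D via hash
    card(P join D) = 150*40/(25) = 240
    cost = 150 + 2*40*6 + 150 = 780
step 3: join A via nl
    card(P join A) = 240*250/(50) = 1200
    cost = 780 + 240*250 = 60780
step 4: join C via nl
    card(P join C) = 1200*150/(25) = 7200
    cost = 60780 + 1200*150 = 240780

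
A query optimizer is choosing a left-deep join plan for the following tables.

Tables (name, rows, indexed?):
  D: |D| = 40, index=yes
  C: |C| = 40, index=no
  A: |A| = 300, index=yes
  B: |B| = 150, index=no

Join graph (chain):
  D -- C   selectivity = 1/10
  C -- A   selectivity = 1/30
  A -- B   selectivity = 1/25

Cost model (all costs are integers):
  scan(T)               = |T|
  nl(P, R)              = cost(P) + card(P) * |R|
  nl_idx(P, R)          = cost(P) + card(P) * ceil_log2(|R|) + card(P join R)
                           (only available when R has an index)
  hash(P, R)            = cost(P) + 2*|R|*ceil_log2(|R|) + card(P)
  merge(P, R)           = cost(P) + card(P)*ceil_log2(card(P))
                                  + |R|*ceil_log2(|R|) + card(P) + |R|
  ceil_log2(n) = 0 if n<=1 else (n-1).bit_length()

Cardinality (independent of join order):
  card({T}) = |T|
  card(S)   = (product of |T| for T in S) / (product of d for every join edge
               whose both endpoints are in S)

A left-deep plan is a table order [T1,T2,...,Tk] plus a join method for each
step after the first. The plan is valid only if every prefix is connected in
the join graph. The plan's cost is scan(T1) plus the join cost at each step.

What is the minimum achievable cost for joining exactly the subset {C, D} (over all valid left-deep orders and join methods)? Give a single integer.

440

Selinger DP over subsets of {C,D}:
  {D}: scan cost=40, card=40
  {C}: scan cost=40, card=40
  {CD}: card=160; try (D,nl_idx)→440, (D,hash)→560, (C,hash)→560, (D,merge)→600, (C,merge)→600, (D,nl)→1640 …(+1); best=440 via (D,nl_idx)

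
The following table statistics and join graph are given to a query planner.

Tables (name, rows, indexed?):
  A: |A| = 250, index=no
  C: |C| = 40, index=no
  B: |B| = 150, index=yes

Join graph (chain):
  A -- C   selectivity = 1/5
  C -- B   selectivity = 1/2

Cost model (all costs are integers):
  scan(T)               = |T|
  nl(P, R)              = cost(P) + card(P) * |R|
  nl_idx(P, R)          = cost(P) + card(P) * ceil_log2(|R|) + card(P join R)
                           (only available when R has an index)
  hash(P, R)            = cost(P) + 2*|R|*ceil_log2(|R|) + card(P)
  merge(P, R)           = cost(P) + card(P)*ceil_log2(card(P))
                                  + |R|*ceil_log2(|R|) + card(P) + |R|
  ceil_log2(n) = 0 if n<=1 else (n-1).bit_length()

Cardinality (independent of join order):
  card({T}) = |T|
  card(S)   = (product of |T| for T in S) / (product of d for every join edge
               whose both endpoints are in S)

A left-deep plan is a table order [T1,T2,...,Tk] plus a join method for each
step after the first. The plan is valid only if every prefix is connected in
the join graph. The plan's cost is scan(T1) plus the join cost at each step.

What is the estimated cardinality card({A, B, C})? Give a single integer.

Tables in S: A(250), B(150), C(40)
Edges inside S: A-C(d=5), C-B(d=2)
numerator = 250 * 150 * 40 = 1500000
denominator = 5 * 2 = 10
card(S) = 1500000 / 10 = 150000

150000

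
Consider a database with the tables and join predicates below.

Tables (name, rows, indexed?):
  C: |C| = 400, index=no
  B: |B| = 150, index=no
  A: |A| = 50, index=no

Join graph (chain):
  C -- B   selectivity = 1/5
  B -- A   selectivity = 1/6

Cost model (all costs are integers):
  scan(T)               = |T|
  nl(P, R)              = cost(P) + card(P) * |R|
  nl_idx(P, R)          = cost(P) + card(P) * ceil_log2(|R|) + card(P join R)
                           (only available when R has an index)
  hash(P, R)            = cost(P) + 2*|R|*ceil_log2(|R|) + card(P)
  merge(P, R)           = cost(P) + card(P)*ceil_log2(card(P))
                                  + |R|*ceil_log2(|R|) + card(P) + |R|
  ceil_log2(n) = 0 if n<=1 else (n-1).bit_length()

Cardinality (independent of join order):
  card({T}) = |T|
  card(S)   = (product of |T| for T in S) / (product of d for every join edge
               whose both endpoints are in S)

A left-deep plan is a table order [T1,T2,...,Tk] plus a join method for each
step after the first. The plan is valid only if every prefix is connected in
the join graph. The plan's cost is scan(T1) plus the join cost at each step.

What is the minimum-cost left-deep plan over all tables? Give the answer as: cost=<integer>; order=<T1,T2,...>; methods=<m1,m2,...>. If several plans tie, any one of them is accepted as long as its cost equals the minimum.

cost=9350; order=B,A,C; methods=hash,hash

Selinger DP (subsets sized 1..n):
  {C}: scan cost=400, card=400
  {B}: scan cost=150, card=150
  {A}: scan cost=50, card=50
  {BC}: card=12000; try (B,hash)→3200, (C,merge)→5500, (B,merge)→5750, (C,hash)→7500, (C,nl)→60150, (B,nl)→60400; best=3200 via (B,hash)
  {AB}: card=1250; try (A,hash)→900, (B,merge)→1750, (A,merge)→1850, (B,hash)→2500, (B,nl)→7550, (A,nl)→7650; best=900 via (A,hash)
  {ABC}: card=100000; try (C,hash)→9350, (A,hash)→15800, (C,merge)→19900, (A,merge)→183550, (C,nl)→500900, (A,nl)→603200; best=9350 via (C,hash)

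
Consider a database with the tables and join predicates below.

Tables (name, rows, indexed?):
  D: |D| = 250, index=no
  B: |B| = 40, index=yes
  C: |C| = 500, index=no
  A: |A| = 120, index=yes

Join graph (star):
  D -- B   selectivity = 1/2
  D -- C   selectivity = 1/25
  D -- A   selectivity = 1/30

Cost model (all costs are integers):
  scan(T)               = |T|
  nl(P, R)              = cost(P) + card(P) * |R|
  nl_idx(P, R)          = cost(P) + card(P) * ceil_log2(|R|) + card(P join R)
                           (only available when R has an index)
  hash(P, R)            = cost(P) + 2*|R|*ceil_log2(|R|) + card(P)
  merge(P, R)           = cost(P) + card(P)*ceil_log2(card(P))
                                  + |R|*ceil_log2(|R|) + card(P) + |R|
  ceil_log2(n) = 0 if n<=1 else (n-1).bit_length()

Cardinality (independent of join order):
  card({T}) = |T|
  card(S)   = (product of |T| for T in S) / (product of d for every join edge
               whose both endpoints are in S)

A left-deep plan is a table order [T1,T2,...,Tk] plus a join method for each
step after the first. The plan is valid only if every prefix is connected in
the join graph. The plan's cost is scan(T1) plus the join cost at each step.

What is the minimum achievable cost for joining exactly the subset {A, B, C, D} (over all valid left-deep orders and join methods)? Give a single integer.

Selinger DP over subsets of {A,B,C,D}:
  {D}: scan cost=250, card=250
  {B}: scan cost=40, card=40
  {C}: scan cost=500, card=500
  {A}: scan cost=120, card=120
  {BD}: card=5000; try (B,hash)→980, (D,merge)→2570, (B,merge)→2780, (D,hash)→4080, (B,nl_idx)→6750, (D,nl)→10040 …(+1); best=980 via (B,hash)
  {CD}: card=5000; try (D,hash)→5000, (C,merge)→7500, (D,merge)→7750, (C,hash)→9500, (C,nl)→125250, (D,nl)→125500; best=5000 via (D,hash)
  {AD}: card=1000; try (A,hash)→2180, (A,nl_idx)→3000, (D,merge)→3330, (A,merge)→3460, (D,hash)→4240, (D,nl)→30120 …(+1); best=2180 via (A,hash)
  {BCD}: card=100000; try (B,hash)→10480, (C,hash)→14980, (B,merge)→75280, (C,merge)→75980, (B,nl_idx)→135000, (B,nl)→205000 …(+1); best=10480 via (B,hash)
  {ABD}: card=20000; try (B,hash)→3660, (A,hash)→7660, (B,merge)→13460, (B,nl_idx)→28180, (B,nl)→42180, (A,nl_idx)→55980 …(+2); best=3660 via (B,hash)
  {ACD}: card=20000; try (A,hash)→11680, (C,hash)→12180, (C,merge)→18180, (A,nl_idx)→60000, (A,merge)→75960, (C,nl)→502180 …(+1); best=11680 via (A,hash)
  {ABCD}: card=400000; try (B,hash)→32160, (C,hash)→32660, (A,hash)→112160, (C,merge)→328660, (B,merge)→331960, (B,nl_idx)→531680 …(+5); best=32160 via (B,hash)

32160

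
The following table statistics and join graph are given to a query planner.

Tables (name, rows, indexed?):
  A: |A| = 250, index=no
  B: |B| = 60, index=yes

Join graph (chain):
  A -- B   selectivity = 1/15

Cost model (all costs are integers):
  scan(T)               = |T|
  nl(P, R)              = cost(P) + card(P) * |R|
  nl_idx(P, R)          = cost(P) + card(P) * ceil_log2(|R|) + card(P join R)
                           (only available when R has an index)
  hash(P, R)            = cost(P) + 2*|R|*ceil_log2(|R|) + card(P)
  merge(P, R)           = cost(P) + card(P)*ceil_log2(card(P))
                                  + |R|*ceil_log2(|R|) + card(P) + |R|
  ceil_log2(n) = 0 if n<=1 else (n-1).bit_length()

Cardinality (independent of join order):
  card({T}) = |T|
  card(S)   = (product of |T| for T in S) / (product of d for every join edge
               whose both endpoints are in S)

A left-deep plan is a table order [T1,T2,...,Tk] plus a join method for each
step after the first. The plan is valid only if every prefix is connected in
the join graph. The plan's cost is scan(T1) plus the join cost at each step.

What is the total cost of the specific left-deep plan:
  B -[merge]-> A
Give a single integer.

step 1: scan B: cost=60, card=60
step 2: join A via merge
    card(P join A) = 60*250/(15) = 1000
    cost = 60 + 60*6 + 250*8 + 60 + 250 = 2730

2730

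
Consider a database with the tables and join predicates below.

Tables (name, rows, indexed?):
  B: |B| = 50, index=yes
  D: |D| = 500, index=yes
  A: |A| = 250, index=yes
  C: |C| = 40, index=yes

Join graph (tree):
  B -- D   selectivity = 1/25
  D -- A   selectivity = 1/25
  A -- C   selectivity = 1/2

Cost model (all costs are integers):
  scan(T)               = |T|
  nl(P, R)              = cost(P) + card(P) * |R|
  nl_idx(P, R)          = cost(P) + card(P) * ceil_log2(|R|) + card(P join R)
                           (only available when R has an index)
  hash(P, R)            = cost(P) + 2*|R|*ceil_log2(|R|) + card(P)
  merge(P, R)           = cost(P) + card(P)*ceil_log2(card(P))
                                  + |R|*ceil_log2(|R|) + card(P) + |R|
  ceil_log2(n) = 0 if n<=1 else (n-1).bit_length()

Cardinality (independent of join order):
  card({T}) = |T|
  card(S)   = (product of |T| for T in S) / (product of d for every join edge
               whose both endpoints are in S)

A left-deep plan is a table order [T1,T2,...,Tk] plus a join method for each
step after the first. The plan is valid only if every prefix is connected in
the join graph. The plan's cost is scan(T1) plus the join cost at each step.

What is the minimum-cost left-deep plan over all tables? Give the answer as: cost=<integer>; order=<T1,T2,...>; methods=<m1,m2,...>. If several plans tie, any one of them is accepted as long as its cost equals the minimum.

cost=16980; order=B,D,A,C; methods=nl_idx,hash,hash

Selinger DP (subsets sized 1..n):
  {B}: scan cost=50, card=50
  {D}: scan cost=500, card=500
  {A}: scan cost=250, card=250
  {C}: scan cost=40, card=40
  {BD}: card=1000; try (D,nl_idx)→1500, (B,hash)→1600, (B,nl_idx)→4500, (D,merge)→5400, (B,merge)→5850, (D,hash)→9100 …(+2); best=1500 via (D,nl_idx)
  {AD}: card=5000; try (A,hash)→5000, (D,merge)→7500, (D,nl_idx)→7500, (A,merge)→7750, (D,hash)→9500, (A,nl_idx)→9500 …(+2); best=5000 via (A,hash)
  {AC}: card=5000; try (C,hash)→980, (A,merge)→2570, (C,merge)→2780, (A,hash)→4080, (A,nl_idx)→5360, (C,nl_idx)→6750 …(+2); best=980 via (C,hash)
  {ABD}: card=10000; try (A,hash)→6500, (B,hash)→10600, (A,merge)→14750, (A,nl_idx)→19500, (B,nl_idx)→45000, (B,merge)→75350 …(+2); best=6500 via (A,hash)
  {ACD}: card=100000; try (C,hash)→10480, (D,hash)→14980, (C,merge)→75280, (D,merge)→75980, (C,nl_idx)→135000, (D,nl_idx)→145980 …(+2); best=10480 via (C,hash)
  {ABCD}: card=200000; try (C,hash)→16980, (B,hash)→111080, (C,merge)→156780, (C,nl_idx)→266500, (C,nl)→406500, (B,nl_idx)→810480 …(+2); best=16980 via (C,hash)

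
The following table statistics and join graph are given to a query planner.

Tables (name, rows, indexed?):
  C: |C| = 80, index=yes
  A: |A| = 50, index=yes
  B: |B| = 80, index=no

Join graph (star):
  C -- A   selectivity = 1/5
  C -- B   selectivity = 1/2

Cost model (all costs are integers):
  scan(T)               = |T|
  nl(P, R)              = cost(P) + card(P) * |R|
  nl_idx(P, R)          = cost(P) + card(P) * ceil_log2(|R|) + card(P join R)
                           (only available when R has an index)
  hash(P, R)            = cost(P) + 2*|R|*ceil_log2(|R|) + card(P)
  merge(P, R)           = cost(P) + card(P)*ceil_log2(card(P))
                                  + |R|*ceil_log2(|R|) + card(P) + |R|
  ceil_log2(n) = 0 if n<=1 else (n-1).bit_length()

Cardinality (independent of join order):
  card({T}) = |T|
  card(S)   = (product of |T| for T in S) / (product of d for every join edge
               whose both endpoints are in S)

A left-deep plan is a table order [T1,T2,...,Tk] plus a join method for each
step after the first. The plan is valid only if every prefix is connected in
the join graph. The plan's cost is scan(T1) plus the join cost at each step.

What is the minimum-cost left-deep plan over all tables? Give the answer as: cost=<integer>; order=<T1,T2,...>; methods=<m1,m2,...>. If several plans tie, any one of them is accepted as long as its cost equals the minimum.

cost=2680; order=C,A,B; methods=hash,hash

Selinger DP (subsets sized 1..n):
  {C}: scan cost=80, card=80
  {A}: scan cost=50, card=50
  {B}: scan cost=80, card=80
  {AC}: card=800; try (A,hash)→760, (C,merge)→1040, (A,merge)→1070, (C,nl_idx)→1200, (C,hash)→1220, (A,nl_idx)→1360 …(+2); best=760 via (A,hash)
  {BC}: card=3200; try (C,hash)→1280, (B,hash)→1280, (C,merge)→1360, (B,merge)→1360, (C,nl_idx)→3840, (C,nl)→6480 …(+1); best=1280 via (C,hash)
  {ABC}: card=32000; try (B,hash)→2680, (A,hash)→5080, (B,merge)→10200, (A,merge)→43230, (A,nl_idx)→52480, (B,nl)→64760 …(+1); best=2680 via (B,hash)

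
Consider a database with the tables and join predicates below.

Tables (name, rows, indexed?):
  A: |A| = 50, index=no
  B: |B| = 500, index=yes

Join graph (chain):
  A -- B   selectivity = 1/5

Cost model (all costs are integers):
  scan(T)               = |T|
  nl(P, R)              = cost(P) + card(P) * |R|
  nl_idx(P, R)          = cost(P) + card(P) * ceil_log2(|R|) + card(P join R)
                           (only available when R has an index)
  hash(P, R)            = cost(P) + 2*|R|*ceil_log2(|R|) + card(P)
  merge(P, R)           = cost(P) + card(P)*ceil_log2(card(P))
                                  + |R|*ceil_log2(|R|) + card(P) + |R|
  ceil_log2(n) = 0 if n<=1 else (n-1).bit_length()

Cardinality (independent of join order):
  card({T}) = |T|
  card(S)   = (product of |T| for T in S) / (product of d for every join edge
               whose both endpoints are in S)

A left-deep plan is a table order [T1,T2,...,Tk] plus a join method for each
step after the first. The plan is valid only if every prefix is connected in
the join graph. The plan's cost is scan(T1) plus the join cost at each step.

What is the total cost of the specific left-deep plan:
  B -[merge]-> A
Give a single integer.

5850

step 1: scan B: cost=500, card=500
step 2: join A via merge
    card(P join A) = 500*50/(5) = 5000
    cost = 500 + 500*9 + 50*6 + 500 + 50 = 5850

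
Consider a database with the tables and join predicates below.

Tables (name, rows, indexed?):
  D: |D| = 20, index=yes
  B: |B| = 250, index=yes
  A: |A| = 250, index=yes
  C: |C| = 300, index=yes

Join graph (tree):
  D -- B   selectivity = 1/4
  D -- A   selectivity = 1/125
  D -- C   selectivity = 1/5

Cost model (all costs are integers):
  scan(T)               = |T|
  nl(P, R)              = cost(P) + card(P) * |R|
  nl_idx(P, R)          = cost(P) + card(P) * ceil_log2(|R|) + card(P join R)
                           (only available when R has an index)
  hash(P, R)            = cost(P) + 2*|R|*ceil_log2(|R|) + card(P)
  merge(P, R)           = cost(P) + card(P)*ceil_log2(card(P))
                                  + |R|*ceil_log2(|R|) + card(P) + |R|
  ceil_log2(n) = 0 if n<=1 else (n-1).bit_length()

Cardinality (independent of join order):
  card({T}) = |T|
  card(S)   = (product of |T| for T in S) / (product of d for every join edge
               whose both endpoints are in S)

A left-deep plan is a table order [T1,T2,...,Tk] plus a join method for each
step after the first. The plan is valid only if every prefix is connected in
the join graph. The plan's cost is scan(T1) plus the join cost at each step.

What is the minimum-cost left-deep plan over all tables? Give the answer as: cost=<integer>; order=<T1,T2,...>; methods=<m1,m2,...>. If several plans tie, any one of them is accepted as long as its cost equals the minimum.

cost=9380; order=D,A,C,B; methods=nl_idx,nl_idx,hash

Selinger DP (subsets sized 1..n):
  {D}: scan cost=20, card=20
  {B}: scan cost=250, card=250
  {A}: scan cost=250, card=250
  {C}: scan cost=300, card=300
  {BD}: card=1250; try (D,hash)→700, (B,nl_idx)→1430, (B,merge)→2390, (D,merge)→2620, (D,nl_idx)→2750, (B,hash)→4040 …(+2); best=700 via (D,hash)
  {AD}: card=40; try (A,nl_idx)→220, (D,hash)→700, (D,nl_idx)→1540, (A,merge)→2390, (D,merge)→2620, (A,hash)→4040 …(+2); best=220 via (A,nl_idx)
  {CD}: card=1200; try (D,hash)→800, (C,nl_idx)→1400, (D,nl_idx)→3000, (C,merge)→3140, (D,merge)→3420, (C,hash)→5440 …(+2); best=800 via (D,hash)
  {ABD}: card=2500; try (B,merge)→2750, (B,nl_idx)→3040, (B,hash)→4260, (A,hash)→5950, (B,nl)→10220, (A,nl_idx)→13200 …(+2); best=2750 via (B,merge)
  {BCD}: card=75000; try (B,hash)→6000, (C,hash)→7350, (B,merge)→17450, (C,merge)→18700, (B,nl_idx)→85400, (C,nl_idx)→86950 …(+2); best=6000 via (B,hash)
  {ACD}: card=2400; try (C,nl_idx)→2980, (C,merge)→3500, (C,hash)→5660, (A,hash)→6000, (C,nl)→12220, (A,nl_idx)→12800 …(+2); best=2980 via (C,nl_idx)
  {ABCD}: card=150000; try (B,hash)→9380, (C,hash)→10650, (B,merge)→36430, (C,merge)→38250, (A,hash)→85000, (B,nl_idx)→172180 …(+6); best=9380 via (B,hash)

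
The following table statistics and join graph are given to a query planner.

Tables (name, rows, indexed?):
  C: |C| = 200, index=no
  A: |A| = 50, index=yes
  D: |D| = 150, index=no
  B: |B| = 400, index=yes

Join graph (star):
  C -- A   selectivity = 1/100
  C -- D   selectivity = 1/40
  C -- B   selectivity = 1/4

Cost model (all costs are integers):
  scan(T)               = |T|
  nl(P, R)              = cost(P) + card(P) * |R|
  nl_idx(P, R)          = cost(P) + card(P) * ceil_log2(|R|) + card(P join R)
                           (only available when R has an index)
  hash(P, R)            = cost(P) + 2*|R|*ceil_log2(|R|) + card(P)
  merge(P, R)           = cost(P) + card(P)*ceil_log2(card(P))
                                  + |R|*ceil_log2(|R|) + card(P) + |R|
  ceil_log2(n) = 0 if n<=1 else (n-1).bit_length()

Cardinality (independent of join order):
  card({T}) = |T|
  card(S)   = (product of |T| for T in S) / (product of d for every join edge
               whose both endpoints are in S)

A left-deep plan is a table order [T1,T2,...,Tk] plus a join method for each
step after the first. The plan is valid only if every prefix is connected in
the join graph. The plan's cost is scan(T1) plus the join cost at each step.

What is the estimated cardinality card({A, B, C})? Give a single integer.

Tables in S: A(50), B(400), C(200)
Edges inside S: C-A(d=100), C-B(d=4)
numerator = 50 * 400 * 200 = 4000000
denominator = 100 * 4 = 400
card(S) = 4000000 / 400 = 10000

10000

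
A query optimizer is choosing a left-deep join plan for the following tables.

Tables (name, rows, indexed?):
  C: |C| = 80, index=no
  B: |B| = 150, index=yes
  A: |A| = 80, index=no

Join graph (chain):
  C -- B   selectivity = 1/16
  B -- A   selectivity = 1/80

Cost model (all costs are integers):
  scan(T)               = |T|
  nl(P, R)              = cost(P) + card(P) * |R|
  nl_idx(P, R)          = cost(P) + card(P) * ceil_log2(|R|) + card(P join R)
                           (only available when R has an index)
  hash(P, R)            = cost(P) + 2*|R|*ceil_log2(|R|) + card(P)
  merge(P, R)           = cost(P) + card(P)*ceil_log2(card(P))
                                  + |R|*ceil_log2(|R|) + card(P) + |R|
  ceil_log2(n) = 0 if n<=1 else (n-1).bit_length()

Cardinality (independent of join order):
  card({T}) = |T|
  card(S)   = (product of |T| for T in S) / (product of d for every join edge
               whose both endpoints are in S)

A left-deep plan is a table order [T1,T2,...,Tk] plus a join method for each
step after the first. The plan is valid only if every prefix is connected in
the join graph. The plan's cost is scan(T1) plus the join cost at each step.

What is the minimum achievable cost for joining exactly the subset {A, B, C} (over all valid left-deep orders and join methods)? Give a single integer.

2140

Selinger DP over subsets of {A,B,C}:
  {C}: scan cost=80, card=80
  {B}: scan cost=150, card=150
  {A}: scan cost=80, card=80
  {BC}: card=750; try (C,hash)→1420, (B,nl_idx)→1470, (B,merge)→2070, (C,merge)→2140, (B,hash)→2560, (B,nl)→12080 …(+1); best=1420 via (C,hash)
  {AB}: card=150; try (B,nl_idx)→870, (A,hash)→1420, (B,merge)→2070, (A,merge)→2140, (B,hash)→2560, (B,nl)→12080 …(+1); best=870 via (B,nl_idx)
  {ABC}: card=750; try (C,hash)→2140, (C,merge)→2860, (A,hash)→3290, (A,merge)→10310, (C,nl)→12870, (A,nl)→61420; best=2140 via (C,hash)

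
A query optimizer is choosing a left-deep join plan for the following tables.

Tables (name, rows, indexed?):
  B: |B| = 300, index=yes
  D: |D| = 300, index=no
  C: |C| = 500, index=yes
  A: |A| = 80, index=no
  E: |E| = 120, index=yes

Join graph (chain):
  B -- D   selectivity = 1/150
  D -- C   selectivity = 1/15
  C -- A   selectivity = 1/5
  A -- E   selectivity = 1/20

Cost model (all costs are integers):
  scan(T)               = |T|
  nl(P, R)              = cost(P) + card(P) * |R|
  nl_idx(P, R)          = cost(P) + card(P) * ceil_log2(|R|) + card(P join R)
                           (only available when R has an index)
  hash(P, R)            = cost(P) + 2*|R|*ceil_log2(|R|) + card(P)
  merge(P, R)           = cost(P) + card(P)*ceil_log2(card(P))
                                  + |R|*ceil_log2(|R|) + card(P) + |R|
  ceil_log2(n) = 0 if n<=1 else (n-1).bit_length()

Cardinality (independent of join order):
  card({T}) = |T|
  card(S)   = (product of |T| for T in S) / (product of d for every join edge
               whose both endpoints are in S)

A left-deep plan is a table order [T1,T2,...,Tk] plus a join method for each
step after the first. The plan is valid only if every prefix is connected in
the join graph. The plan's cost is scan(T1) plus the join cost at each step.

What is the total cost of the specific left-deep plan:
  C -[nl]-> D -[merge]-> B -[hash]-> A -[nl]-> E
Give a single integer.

step 1: scan C: cost=500, card=500
step 2: join D via nl
    card(P join D) = 500*300/(15) = 10000
    cost = 500 + 500*300 = 150500
step 3: join B via merge
    card(P join B) = 10000*300/(150) = 20000
    cost = 150500 + 10000*14 + 300*9 + 10000 + 300 = 303500
step 4: join A via hash
    card(P join A) = 20000*80/(5) = 320000
    cost = 303500 + 2*80*7 + 20000 = 324620
step 5: join E via nl
    card(P join E) = 320000*120/(20) = 1920000
    cost = 324620 + 320000*120 = 38724620

38724620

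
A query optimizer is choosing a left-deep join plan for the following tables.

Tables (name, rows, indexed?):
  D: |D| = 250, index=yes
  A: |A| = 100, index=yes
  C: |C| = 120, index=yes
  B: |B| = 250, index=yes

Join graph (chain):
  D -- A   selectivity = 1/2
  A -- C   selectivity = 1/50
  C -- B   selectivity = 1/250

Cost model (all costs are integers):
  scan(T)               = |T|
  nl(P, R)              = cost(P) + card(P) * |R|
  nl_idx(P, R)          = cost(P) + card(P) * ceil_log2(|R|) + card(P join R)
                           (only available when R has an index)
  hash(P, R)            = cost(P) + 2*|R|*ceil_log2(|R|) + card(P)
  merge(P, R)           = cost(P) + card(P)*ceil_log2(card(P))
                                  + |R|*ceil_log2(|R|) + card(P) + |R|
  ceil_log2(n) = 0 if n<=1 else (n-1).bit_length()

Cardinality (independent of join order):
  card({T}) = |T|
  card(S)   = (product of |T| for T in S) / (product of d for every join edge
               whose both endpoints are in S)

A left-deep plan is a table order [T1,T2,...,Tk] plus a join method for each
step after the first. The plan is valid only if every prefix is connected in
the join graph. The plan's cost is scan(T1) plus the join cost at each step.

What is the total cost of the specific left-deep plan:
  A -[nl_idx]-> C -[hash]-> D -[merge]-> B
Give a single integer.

487530

step 1: scan A: cost=100, card=100
step 2: join C via nl_idx
    card(P join C) = 100*120/(50) = 240
    cost = 100 + 100*7 + 240 = 1040
step 3: join D via hash
    card(P join D) = 240*250/(2) = 30000
    cost = 1040 + 2*250*8 + 240 = 5280
step 4: join B via merge
    card(P join B) = 30000*250/(250) = 30000
    cost = 5280 + 30000*15 + 250*8 + 30000 + 250 = 487530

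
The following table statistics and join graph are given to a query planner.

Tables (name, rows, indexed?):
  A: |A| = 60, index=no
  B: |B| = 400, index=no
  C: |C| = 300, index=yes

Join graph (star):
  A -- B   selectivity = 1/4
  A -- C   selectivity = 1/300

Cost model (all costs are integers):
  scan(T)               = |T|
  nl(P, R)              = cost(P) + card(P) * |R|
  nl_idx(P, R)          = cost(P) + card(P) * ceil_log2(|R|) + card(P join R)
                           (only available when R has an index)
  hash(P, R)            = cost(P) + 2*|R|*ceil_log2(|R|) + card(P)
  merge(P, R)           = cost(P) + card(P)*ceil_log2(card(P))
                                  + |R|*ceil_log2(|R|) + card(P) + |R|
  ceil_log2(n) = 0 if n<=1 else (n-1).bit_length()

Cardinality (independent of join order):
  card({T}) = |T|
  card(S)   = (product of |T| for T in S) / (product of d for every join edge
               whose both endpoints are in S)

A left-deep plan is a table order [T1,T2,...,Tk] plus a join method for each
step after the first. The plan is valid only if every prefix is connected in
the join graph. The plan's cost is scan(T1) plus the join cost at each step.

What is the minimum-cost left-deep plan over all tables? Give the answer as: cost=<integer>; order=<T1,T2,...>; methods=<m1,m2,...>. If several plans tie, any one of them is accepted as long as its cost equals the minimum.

cost=5080; order=A,C,B; methods=nl_idx,merge

Selinger DP (subsets sized 1..n):
  {A}: scan cost=60, card=60
  {B}: scan cost=400, card=400
  {C}: scan cost=300, card=300
  {AB}: card=6000; try (A,hash)→1520, (B,merge)→4480, (A,merge)→4820, (B,hash)→7320, (B,nl)→24060, (A,nl)→24400; best=1520 via (A,hash)
  {AC}: card=60; try (C,nl_idx)→660, (A,hash)→1320, (C,merge)→3480, (A,merge)→3720, (C,hash)→5520, (C,nl)→18060 …(+1); best=660 via (C,nl_idx)
  {ABC}: card=6000; try (B,merge)→5080, (B,hash)→7920, (C,hash)→12920, (B,nl)→24660, (C,nl_idx)→61520, (C,merge)→88520 …(+1); best=5080 via (B,merge)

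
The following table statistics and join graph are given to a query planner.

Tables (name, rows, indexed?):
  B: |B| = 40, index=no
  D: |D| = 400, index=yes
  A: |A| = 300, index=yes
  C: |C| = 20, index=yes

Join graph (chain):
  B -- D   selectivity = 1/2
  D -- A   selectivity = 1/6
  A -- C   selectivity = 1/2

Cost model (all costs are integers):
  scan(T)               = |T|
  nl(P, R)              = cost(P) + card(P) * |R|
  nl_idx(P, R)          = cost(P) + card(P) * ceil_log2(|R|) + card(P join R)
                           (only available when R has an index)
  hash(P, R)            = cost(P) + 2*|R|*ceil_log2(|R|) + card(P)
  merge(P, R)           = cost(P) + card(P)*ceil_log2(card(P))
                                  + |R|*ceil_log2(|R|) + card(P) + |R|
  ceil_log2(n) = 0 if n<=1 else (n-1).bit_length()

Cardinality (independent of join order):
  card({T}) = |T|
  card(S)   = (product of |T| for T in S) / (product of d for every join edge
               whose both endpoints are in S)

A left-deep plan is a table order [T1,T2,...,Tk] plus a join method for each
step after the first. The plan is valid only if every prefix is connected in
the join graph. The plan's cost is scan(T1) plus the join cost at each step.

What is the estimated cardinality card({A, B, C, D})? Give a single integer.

4000000

Tables in S: A(300), B(40), C(20), D(400)
Edges inside S: B-D(d=2), D-A(d=6), A-C(d=2)
numerator = 300 * 40 * 20 * 400 = 96000000
denominator = 2 * 6 * 2 = 24
card(S) = 96000000 / 24 = 4000000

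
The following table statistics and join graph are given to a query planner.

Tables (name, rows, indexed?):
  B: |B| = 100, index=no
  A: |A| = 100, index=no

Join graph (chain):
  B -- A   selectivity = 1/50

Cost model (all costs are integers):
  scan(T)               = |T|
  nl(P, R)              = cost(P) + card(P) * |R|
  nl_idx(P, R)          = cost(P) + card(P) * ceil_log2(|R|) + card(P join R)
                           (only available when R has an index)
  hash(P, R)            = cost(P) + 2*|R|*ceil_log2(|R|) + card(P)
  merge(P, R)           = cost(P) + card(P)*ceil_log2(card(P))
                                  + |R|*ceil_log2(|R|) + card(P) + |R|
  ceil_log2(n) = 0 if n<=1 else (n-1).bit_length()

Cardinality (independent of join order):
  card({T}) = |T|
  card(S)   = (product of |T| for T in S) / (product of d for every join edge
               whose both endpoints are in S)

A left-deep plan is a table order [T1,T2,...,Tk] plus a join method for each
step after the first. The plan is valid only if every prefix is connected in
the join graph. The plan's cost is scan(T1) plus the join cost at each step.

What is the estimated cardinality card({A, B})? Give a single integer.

Tables in S: A(100), B(100)
Edges inside S: B-A(d=50)
numerator = 100 * 100 = 10000
denominator = 50 = 50
card(S) = 10000 / 50 = 200

200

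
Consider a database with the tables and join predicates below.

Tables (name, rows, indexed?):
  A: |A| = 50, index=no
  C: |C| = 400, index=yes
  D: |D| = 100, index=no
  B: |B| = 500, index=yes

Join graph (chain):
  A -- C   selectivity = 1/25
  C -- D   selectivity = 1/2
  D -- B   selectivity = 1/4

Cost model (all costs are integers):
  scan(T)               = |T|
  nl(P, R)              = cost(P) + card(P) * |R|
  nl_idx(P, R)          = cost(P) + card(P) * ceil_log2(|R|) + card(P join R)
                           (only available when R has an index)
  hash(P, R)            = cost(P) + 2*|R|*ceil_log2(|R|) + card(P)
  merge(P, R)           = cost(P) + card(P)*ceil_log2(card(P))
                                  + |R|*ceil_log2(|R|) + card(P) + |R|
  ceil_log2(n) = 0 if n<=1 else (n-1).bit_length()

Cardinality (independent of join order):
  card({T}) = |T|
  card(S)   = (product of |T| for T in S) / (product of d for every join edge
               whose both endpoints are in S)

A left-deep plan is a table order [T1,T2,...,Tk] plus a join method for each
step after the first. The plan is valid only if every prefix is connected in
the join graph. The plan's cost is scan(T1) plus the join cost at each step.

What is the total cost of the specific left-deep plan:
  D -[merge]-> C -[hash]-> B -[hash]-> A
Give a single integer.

step 1: scan D: cost=100, card=100
step 2: join C via merge
    card(P join C) = 100*400/(2) = 20000
    cost = 100 + 100*7 + 400*9 + 100 + 400 = 4900
step 3: join B via hash
    card(P join B) = 20000*500/(4) = 2500000
    cost = 4900 + 2*500*9 + 20000 = 33900
step 4: join A via hash
    card(P join A) = 2500000*50/(25) = 5000000
    cost = 33900 + 2*50*6 + 2500000 = 2534500

2534500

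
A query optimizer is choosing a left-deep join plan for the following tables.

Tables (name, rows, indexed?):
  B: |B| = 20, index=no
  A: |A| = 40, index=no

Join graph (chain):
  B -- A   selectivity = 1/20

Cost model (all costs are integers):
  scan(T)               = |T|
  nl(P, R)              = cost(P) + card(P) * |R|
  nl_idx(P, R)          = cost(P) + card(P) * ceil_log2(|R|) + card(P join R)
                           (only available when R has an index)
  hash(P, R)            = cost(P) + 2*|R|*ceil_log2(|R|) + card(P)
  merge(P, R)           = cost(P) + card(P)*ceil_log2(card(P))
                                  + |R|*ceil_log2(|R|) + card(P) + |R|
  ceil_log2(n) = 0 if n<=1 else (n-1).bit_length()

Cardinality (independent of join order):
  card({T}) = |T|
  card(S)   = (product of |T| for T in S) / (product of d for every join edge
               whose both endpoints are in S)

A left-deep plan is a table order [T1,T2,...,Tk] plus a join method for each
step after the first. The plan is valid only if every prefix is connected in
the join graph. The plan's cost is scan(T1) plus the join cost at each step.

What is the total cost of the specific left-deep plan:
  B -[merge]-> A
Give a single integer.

step 1: scan B: cost=20, card=20
step 2: join A via merge
    card(P join A) = 20*40/(20) = 40
    cost = 20 + 20*5 + 40*6 + 20 + 40 = 420

420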